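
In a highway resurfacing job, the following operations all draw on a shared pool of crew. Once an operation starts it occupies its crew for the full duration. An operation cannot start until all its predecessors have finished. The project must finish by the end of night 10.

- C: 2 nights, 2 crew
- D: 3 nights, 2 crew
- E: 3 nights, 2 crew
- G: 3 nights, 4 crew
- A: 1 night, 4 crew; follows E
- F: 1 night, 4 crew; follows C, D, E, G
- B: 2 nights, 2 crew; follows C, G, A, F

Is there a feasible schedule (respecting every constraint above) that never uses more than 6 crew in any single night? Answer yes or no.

yes

Schedule C@1, D@1, E@1, G@4, A@7, F@8, B@9: n1:6  n2:6  n3:4  n4:4  n5:4  n6:4  n7:4  n8:4  n9:2  n10:2 — peak 6 ≤ 6.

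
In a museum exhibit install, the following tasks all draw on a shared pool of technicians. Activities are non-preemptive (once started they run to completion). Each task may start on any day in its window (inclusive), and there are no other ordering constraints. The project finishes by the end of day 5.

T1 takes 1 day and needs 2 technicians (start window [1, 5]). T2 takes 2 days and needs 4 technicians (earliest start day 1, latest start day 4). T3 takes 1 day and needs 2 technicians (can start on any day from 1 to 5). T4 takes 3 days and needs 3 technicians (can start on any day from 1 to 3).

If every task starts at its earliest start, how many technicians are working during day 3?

3

At early start, day 3 has: T4.
Demand: 3 = 3.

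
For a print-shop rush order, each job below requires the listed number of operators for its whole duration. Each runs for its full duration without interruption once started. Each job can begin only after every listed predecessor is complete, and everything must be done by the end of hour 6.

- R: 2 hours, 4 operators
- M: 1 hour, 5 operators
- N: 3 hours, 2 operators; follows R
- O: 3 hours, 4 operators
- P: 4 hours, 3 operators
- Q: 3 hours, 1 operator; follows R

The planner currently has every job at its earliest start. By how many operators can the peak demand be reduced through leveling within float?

7

Early-start peak: h1:16  h2:11  h3:10  h4:6  h5:3  h6:0 ⇒ 16.
Leveled (R@1, M@6, N@3, O@1, P@3, Q@4): h1:8  h2:8  h3:9  h4:6  h5:6  h6:9 ⇒ 9.
Reduction 16 − 9 = 7.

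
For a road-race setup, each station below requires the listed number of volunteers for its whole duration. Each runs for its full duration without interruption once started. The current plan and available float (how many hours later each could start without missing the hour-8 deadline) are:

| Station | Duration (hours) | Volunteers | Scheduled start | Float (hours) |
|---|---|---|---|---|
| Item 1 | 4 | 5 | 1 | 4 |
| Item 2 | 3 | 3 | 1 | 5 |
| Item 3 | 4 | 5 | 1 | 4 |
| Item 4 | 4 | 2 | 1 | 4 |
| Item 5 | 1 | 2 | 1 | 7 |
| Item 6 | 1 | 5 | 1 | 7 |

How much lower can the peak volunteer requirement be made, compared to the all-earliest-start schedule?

Early-start peak: h1:22  h2:15  h3:15  h4:12  h5:0  h6:0  h7:0  h8:0 ⇒ 22.
Leveled (Item 1@1, Item 2@1, Item 3@4, Item 4@5, Item 5@1, Item 6@8): h1:10  h2:8  h3:8  h4:10  h5:7  h6:7  h7:7  h8:7 ⇒ 10.
Reduction 22 − 10 = 12.

12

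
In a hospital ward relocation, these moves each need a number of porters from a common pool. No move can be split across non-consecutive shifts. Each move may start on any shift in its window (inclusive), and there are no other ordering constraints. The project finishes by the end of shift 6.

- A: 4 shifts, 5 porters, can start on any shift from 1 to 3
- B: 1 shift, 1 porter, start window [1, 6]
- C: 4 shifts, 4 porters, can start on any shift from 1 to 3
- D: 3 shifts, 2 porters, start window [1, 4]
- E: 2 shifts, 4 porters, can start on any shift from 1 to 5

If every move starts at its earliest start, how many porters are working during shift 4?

9

At early start, shift 4 has: A, C.
Demand: 5 + 4 = 9.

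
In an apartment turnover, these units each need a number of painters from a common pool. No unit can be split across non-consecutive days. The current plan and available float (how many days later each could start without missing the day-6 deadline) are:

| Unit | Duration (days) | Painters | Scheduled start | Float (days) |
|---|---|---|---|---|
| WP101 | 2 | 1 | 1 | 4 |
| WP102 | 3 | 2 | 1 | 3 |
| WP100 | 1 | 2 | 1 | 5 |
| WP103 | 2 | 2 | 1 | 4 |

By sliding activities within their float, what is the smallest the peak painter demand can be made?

3

Early-start (WP101@1, WP102@1, WP100@1, WP103@1) gives peak 7: d1:7  d2:5  d3:2  d4:0  d5:0  d6:0.
Shift WP100→4, WP103→5.
Schedule WP101@1, WP102@1, WP100@4, WP103@5: d1:3  d2:3  d3:2  d4:2  d5:2  d6:2 — peak 3.
Total painter-days = 14 over 6 days ⇒ peak ≥ ⌈14/6⌉ = 3, so 3 is optimal.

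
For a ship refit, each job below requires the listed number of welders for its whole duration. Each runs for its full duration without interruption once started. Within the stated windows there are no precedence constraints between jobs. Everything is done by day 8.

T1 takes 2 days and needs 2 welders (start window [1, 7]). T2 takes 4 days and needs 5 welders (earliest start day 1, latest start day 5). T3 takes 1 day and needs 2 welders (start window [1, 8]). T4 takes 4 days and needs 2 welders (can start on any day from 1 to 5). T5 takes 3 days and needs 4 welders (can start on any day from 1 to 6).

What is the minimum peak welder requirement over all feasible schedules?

7

Early-start (T1@1, T2@1, T3@1, T4@1, T5@1) gives peak 15: d1:15  d2:13  d3:11  d4:7  d5:0  d6:0  d7:0  d8:0.
Shift T3→3, T4→4, T5→5.
Schedule T1@1, T2@1, T3@3, T4@4, T5@5: d1:7  d2:7  d3:7  d4:7  d5:6  d6:6  d7:6  d8:0 — peak 7.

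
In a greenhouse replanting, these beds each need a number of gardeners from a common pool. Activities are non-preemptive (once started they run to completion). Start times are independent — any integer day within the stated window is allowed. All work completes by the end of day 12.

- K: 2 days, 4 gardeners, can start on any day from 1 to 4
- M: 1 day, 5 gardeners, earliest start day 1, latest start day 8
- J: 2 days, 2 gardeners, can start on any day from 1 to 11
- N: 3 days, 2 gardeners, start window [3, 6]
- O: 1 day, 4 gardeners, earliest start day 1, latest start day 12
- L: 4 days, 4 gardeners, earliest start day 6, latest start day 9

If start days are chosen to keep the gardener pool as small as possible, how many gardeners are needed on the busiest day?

Early-start (K@1, M@1, J@1, N@3, O@1, L@6) gives peak 15: d1:15  d2:6  d3:2  d4:2  d5:2  d6:4  d7:4  d8:4  d9:4  d10:0  d11:0  d12:0.
Shift M→3, J→4, N→4, O→7, L→8.
Schedule K@1, M@3, J@4, N@4, O@7, L@8: d1:4  d2:4  d3:5  d4:4  d5:4  d6:2  d7:4  d8:4  d9:4  d10:4  d11:4  d12:0 — peak 5.

5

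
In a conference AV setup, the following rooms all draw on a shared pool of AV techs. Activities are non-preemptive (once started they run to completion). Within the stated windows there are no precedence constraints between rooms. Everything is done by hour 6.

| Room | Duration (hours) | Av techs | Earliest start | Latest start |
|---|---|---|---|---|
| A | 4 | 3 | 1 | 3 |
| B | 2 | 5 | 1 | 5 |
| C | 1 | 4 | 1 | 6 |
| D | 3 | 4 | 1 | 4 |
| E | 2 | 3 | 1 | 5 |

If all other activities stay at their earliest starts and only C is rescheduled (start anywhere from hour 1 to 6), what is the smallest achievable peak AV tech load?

15

C@1: h1:19  h2:15  h3:7  h4:3  h5:0  h6:0 → peak 19
C@2: h1:15  h2:19  h3:7  h4:3  h5:0  h6:0 → peak 19
C@3: h1:15  h2:15  h3:11  h4:3  h5:0  h6:0 → peak 15
C@4: h1:15  h2:15  h3:7  h4:7  h5:0  h6:0 → peak 15
C@5: h1:15  h2:15  h3:7  h4:3  h5:4  h6:0 → peak 15
C@6: h1:15  h2:15  h3:7  h4:3  h5:0  h6:4 → peak 15
Best is C@3, peak 15.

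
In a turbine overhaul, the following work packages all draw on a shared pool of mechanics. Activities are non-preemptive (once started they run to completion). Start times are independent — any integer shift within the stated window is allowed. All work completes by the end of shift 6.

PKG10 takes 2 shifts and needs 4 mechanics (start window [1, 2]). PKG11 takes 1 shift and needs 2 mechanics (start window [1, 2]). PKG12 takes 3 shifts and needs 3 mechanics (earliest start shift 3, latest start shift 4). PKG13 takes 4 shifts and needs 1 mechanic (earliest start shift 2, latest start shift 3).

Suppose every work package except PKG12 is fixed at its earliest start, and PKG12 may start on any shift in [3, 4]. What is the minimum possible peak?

6

PKG12@3: s1:6  s2:5  s3:4  s4:4  s5:4  s6:0 → peak 6
PKG12@4: s1:6  s2:5  s3:1  s4:4  s5:4  s6:3 → peak 6
Best is PKG12@3, peak 6.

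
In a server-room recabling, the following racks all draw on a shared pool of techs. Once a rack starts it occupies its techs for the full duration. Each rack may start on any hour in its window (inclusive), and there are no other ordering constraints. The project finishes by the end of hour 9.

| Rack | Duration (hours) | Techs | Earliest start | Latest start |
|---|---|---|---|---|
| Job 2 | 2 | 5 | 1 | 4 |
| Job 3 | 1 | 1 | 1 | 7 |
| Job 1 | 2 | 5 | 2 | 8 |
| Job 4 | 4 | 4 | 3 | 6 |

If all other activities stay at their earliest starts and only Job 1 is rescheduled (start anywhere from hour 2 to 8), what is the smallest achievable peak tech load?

Job 1@2: h1:6  h2:10  h3:9  h4:4  h5:4  h6:4  h7:0  h8:0  h9:0 → peak 10
Job 1@3: h1:6  h2:5  h3:9  h4:9  h5:4  h6:4  h7:0  h8:0  h9:0 → peak 9
Job 1@4: h1:6  h2:5  h3:4  h4:9  h5:9  h6:4  h7:0  h8:0  h9:0 → peak 9
Job 1@5: h1:6  h2:5  h3:4  h4:4  h5:9  h6:9  h7:0  h8:0  h9:0 → peak 9
Job 1@6: h1:6  h2:5  h3:4  h4:4  h5:4  h6:9  h7:5  h8:0  h9:0 → peak 9
Job 1@7: h1:6  h2:5  h3:4  h4:4  h5:4  h6:4  h7:5  h8:5  h9:0 → peak 6
Job 1@8: h1:6  h2:5  h3:4  h4:4  h5:4  h6:4  h7:0  h8:5  h9:5 → peak 6
Best is Job 1@7, peak 6.

6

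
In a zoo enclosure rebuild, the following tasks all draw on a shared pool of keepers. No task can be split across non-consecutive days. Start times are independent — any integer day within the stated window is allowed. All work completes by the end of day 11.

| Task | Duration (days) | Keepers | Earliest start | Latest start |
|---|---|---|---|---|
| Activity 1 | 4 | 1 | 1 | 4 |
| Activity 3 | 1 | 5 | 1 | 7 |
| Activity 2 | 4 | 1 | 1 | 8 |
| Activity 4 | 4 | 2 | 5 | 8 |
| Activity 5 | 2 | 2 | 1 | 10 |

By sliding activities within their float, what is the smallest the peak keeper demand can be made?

Early-start (Activity 1@1, Activity 3@1, Activity 2@1, Activity 4@5, Activity 5@1) gives peak 9: d1:9  d2:4  d3:2  d4:2  d5:2  d6:2  d7:2  d8:2  d9:0  d10:0  d11:0.
Shift Activity 3→5, Activity 4→6.
Schedule Activity 1@1, Activity 3@5, Activity 2@1, Activity 4@6, Activity 5@1: d1:4  d2:4  d3:2  d4:2  d5:5  d6:2  d7:2  d8:2  d9:2  d10:0  d11:0 — peak 5.

5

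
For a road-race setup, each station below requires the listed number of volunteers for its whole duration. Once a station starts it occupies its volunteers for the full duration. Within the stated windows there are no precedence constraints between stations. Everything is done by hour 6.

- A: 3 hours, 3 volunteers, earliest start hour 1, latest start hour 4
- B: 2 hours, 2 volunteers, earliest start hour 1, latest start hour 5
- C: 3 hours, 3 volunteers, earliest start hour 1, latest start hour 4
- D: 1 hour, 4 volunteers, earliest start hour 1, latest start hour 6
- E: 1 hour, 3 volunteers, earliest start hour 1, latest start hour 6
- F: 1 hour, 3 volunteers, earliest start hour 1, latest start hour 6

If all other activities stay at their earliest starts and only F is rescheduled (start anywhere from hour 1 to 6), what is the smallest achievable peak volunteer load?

15

F@1: h1:18  h2:8  h3:6  h4:0  h5:0  h6:0 → peak 18
F@2: h1:15  h2:11  h3:6  h4:0  h5:0  h6:0 → peak 15
F@3: h1:15  h2:8  h3:9  h4:0  h5:0  h6:0 → peak 15
F@4: h1:15  h2:8  h3:6  h4:3  h5:0  h6:0 → peak 15
F@5: h1:15  h2:8  h3:6  h4:0  h5:3  h6:0 → peak 15
F@6: h1:15  h2:8  h3:6  h4:0  h5:0  h6:3 → peak 15
Best is F@2, peak 15.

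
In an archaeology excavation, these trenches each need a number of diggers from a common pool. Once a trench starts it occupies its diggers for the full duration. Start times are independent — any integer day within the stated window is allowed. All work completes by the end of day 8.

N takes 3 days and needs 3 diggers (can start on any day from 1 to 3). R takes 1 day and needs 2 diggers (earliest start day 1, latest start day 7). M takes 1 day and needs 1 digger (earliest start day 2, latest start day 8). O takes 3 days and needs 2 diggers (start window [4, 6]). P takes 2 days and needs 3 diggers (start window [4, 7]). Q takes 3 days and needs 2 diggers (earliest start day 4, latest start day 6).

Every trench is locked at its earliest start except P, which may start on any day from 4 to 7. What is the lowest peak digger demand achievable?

5

P@4: d1:5  d2:4  d3:3  d4:7  d5:7  d6:4  d7:0  d8:0 → peak 7
P@5: d1:5  d2:4  d3:3  d4:4  d5:7  d6:7  d7:0  d8:0 → peak 7
P@6: d1:5  d2:4  d3:3  d4:4  d5:4  d6:7  d7:3  d8:0 → peak 7
P@7: d1:5  d2:4  d3:3  d4:4  d5:4  d6:4  d7:3  d8:3 → peak 5
Best is P@7, peak 5.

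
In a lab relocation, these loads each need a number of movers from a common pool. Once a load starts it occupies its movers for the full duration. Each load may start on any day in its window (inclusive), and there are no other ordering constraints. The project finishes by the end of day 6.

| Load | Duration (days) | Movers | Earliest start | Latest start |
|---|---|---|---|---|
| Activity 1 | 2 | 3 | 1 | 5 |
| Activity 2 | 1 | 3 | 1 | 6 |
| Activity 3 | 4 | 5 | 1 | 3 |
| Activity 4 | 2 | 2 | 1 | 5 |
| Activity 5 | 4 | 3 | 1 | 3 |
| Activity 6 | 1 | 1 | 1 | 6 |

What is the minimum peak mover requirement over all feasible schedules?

8

Early-start (Activity 1@1, Activity 2@1, Activity 3@1, Activity 4@1, Activity 5@1, Activity 6@1) gives peak 17: d1:17  d2:13  d3:8  d4:8  d5:0  d6:0.
Shift Activity 3→3, Activity 5→2, Activity 6→6.
Schedule Activity 1@1, Activity 2@1, Activity 3@3, Activity 4@1, Activity 5@2, Activity 6@6: d1:8  d2:8  d3:8  d4:8  d5:8  d6:6 — peak 8.
Total mover-days = 46 over 6 days ⇒ peak ≥ ⌈46/6⌉ = 8, so 8 is optimal.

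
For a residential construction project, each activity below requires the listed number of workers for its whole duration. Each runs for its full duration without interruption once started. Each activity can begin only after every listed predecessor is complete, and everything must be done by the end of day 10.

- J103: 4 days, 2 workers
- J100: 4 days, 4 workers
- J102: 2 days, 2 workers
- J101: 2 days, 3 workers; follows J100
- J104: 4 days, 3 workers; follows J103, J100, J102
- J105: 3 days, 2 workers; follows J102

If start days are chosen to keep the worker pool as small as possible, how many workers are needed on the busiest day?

6

Early-start (J103@1, J100@1, J102@1, J101@5, J104@5, J105@3) gives peak 8: d1:8  d2:8  d3:8  d4:8  d5:8  d6:6  d7:3  d8:3  d9:0  d10:0.
Shift J102→5, J104→7, J105→7.
Schedule J103@1, J100@1, J102@5, J101@5, J104@7, J105@7: d1:6  d2:6  d3:6  d4:6  d5:5  d6:5  d7:5  d8:5  d9:5  d10:3 — peak 6.
Total worker-days = 52 over 10 days ⇒ peak ≥ ⌈52/10⌉ = 6, so 6 is optimal.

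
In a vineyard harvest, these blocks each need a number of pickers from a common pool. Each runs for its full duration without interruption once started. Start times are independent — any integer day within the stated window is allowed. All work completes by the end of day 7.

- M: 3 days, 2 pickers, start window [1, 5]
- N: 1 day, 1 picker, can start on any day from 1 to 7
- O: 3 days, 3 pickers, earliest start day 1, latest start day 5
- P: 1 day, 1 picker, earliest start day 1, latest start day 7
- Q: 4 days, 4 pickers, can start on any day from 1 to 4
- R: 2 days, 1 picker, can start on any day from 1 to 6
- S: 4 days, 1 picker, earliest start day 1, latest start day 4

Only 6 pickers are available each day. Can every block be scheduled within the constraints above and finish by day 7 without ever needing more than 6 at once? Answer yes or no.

yes

Schedule M@1, N@1, O@1, P@2, Q@4, R@3, S@4: d1:6  d2:6  d3:6  d4:6  d5:5  d6:5  d7:5 — peak 6 ≤ 6.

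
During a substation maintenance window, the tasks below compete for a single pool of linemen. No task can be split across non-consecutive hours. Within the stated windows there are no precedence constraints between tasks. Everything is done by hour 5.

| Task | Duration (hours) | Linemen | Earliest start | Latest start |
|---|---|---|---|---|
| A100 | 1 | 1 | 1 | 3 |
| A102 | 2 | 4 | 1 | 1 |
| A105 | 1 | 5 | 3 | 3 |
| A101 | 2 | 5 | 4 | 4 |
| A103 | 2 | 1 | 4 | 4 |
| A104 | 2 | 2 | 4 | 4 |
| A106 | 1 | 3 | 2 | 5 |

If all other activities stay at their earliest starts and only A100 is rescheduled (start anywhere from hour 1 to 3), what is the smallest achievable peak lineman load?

A100@1: h1:5  h2:7  h3:5  h4:8  h5:8 → peak 8
A100@2: h1:4  h2:8  h3:5  h4:8  h5:8 → peak 8
A100@3: h1:4  h2:7  h3:6  h4:8  h5:8 → peak 8
Best is A100@1, peak 8.

8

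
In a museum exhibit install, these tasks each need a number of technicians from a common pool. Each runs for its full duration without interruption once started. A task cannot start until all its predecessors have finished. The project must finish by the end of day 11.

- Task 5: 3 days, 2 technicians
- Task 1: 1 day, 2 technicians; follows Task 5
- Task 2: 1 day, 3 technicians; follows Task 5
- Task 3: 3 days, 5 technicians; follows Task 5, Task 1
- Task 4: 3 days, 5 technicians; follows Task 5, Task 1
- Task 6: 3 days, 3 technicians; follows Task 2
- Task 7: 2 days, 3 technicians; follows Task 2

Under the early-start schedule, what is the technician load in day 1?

2

At early start, day 1 has: Task 5.
Demand: 2 = 2.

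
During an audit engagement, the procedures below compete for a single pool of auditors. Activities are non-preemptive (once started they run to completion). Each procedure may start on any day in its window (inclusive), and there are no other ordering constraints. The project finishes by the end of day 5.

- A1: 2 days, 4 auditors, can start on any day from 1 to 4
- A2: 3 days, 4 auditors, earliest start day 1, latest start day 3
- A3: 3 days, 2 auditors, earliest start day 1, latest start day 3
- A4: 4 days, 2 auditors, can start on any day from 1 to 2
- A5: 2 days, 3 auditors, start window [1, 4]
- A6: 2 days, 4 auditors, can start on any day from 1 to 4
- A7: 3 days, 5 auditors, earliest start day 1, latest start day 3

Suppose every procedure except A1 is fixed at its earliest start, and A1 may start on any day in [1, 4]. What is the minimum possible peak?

20

A1@1: d1:24  d2:24  d3:13  d4:2  d5:0 → peak 24
A1@2: d1:20  d2:24  d3:17  d4:2  d5:0 → peak 24
A1@3: d1:20  d2:20  d3:17  d4:6  d5:0 → peak 20
A1@4: d1:20  d2:20  d3:13  d4:6  d5:4 → peak 20
Best is A1@3, peak 20.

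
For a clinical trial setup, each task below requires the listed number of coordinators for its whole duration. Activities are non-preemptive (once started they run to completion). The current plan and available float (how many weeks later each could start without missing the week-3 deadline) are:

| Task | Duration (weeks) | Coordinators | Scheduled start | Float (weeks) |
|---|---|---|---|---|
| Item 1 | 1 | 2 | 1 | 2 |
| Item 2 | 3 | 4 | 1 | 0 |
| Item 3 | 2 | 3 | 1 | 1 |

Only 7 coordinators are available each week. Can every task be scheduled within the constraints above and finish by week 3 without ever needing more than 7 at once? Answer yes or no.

yes

Schedule Item 1@1, Item 2@1, Item 3@2: w1:6  w2:7  w3:7 — peak 7 ≤ 7.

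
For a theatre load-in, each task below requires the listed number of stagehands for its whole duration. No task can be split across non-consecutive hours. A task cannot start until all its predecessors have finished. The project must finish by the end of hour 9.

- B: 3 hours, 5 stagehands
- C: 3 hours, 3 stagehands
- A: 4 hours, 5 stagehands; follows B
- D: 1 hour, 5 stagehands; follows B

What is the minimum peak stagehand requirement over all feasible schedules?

8

Early-start (B@1, C@1, A@4, D@4) gives peak 10: h1:8  h2:8  h3:8  h4:10  h5:5  h6:5  h7:5  h8:0  h9:0.
Shift D→8.
Schedule B@1, C@1, A@4, D@8: h1:8  h2:8  h3:8  h4:5  h5:5  h6:5  h7:5  h8:5  h9:0 — peak 8.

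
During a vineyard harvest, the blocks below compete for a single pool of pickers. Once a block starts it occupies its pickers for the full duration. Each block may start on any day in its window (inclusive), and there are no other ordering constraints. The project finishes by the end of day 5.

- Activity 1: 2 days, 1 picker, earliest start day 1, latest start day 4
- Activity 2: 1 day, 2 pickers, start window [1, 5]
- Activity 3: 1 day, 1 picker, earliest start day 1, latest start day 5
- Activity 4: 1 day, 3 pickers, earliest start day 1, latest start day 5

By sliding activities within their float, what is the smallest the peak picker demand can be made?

3

Early-start (Activity 1@1, Activity 2@1, Activity 3@1, Activity 4@1) gives peak 7: d1:7  d2:1  d3:0  d4:0  d5:0.
Shift Activity 3→2, Activity 4→3.
Schedule Activity 1@1, Activity 2@1, Activity 3@2, Activity 4@3: d1:3  d2:2  d3:3  d4:0  d5:0 — peak 3.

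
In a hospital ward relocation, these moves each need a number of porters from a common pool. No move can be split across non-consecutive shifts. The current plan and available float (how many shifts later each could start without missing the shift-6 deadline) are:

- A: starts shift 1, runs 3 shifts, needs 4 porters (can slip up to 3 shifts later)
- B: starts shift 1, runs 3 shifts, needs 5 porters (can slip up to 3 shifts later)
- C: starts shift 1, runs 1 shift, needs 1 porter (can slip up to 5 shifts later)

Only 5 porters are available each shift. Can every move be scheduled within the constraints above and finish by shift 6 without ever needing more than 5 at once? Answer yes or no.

yes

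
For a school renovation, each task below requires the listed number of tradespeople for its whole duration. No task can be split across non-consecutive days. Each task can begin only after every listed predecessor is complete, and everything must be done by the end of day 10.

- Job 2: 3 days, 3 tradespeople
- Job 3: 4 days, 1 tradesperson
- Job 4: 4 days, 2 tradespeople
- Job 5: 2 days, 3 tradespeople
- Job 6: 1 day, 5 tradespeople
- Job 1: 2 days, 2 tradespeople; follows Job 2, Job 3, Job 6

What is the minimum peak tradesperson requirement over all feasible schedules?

5

Early-start (Job 2@1, Job 3@1, Job 4@1, Job 5@1, Job 6@1, Job 1@5) gives peak 14: d1:14  d2:9  d3:6  d4:3  d5:2  d6:2  d7:0  d8:0  d9:0  d10:0.
Shift Job 4→4, Job 5→5, Job 6→8, Job 1→9.
Schedule Job 2@1, Job 3@1, Job 4@4, Job 5@5, Job 6@8, Job 1@9: d1:4  d2:4  d3:4  d4:3  d5:5  d6:5  d7:2  d8:5  d9:2  d10:2 — peak 5.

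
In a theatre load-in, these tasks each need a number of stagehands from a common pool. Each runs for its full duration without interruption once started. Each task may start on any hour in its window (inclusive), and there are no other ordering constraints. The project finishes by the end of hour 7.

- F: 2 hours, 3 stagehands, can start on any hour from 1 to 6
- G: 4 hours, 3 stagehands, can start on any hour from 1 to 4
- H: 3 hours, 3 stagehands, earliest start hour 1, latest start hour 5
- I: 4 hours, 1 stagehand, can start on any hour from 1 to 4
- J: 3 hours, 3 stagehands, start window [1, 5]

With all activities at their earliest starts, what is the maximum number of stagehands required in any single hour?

13

Early-start schedule: F@1, G@1, H@1, I@1, J@1.
Load per hour: hour 1: 13, hour 2: 13, hour 3: 10, hour 4: 4, hour 5: 0, hour 6: 0, hour 7: 0.
Peak is 13.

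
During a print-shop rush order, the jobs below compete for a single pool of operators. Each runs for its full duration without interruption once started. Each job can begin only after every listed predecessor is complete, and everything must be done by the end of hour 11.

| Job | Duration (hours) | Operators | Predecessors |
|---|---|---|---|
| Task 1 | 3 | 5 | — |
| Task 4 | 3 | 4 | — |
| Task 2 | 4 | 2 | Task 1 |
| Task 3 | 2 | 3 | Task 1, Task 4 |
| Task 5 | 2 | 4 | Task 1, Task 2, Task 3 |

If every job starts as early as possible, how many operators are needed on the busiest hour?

Early-start schedule: Task 1@1, Task 4@1, Task 2@4, Task 3@4, Task 5@8.
Load per hour: hour 1: 9, hour 2: 9, hour 3: 9, hour 4: 5, hour 5: 5, hour 6: 2, hour 7: 2, hour 8: 4, hour 9: 4, hour 10: 0, hour 11: 0.
Peak is 9.

9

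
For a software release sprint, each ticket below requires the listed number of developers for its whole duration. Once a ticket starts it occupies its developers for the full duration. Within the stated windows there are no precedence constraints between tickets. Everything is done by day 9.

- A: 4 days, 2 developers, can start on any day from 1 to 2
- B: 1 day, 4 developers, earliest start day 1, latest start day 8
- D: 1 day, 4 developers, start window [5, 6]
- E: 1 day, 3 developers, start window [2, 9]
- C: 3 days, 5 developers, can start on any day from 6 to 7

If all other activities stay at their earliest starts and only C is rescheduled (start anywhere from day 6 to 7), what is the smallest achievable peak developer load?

6

C@6: d1:6  d2:5  d3:2  d4:2  d5:4  d6:5  d7:5  d8:5  d9:0 → peak 6
C@7: d1:6  d2:5  d3:2  d4:2  d5:4  d6:0  d7:5  d8:5  d9:5 → peak 6
Best is C@6, peak 6.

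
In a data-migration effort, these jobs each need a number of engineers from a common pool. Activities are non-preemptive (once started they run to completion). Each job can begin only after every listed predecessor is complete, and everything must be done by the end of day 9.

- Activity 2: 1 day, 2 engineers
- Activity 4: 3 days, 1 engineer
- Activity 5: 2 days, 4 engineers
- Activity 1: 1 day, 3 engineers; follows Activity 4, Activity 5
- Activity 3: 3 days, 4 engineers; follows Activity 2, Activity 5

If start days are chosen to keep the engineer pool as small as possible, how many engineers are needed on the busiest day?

4

Early-start (Activity 2@1, Activity 4@1, Activity 5@1, Activity 1@4, Activity 3@3) gives peak 7: d1:7  d2:5  d3:5  d4:7  d5:4  d6:0  d7:0  d8:0  d9:0.
Shift Activity 5→4, Activity 1→6, Activity 3→7.
Schedule Activity 2@1, Activity 4@1, Activity 5@4, Activity 1@6, Activity 3@7: d1:3  d2:1  d3:1  d4:4  d5:4  d6:3  d7:4  d8:4  d9:4 — peak 4.
Total engineer-days = 28 over 9 days ⇒ peak ≥ ⌈28/9⌉ = 4, so 4 is optimal.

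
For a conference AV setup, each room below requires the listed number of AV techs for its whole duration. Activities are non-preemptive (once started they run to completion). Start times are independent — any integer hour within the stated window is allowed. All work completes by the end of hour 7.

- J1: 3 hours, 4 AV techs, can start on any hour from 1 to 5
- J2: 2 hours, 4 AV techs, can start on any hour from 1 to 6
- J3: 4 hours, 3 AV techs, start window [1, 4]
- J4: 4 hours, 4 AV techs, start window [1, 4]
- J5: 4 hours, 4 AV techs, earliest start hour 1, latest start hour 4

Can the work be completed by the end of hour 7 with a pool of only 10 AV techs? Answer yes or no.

no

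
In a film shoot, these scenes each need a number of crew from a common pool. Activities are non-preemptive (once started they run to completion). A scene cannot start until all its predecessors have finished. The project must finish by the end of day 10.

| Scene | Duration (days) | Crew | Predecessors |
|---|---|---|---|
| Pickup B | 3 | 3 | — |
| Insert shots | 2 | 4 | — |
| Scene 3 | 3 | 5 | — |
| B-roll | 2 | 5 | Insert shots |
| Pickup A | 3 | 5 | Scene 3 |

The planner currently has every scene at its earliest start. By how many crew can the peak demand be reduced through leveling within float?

5

Early-start peak: d1:12  d2:12  d3:13  d4:10  d5:5  d6:5  d7:0  d8:0  d9:0  d10:0 ⇒ 13.
Leveled (Pickup B@1, Insert shots@1, Scene 3@3, B-roll@6, Pickup A@8): d1:7  d2:7  d3:8  d4:5  d5:5  d6:5  d7:5  d8:5  d9:5  d10:5 ⇒ 8.
Reduction 13 − 8 = 5.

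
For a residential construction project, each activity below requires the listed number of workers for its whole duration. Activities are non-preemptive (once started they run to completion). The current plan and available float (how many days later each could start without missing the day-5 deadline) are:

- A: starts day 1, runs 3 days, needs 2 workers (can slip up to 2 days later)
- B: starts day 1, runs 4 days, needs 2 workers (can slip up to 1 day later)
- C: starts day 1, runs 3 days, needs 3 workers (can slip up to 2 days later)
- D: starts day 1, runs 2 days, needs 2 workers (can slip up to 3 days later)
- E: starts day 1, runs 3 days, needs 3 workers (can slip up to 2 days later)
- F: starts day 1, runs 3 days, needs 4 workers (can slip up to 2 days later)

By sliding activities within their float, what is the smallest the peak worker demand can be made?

Early-start (A@1, B@1, C@1, D@1, E@1, F@1) gives peak 16: d1:16  d2:16  d3:14  d4:2  d5:0.
Shift F→3.
Schedule A@1, B@1, C@1, D@1, E@1, F@3: d1:12  d2:12  d3:14  d4:6  d5:4 — peak 14.

14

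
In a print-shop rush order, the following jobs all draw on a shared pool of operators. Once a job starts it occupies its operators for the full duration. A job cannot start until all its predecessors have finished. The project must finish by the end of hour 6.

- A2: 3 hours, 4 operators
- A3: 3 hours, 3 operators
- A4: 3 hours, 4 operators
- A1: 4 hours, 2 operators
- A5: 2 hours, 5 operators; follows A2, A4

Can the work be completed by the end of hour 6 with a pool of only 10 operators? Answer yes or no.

yes

Schedule A2@1, A3@4, A4@1, A1@1, A5@4: h1:10  h2:10  h3:10  h4:10  h5:8  h6:3 — peak 10 ≤ 10.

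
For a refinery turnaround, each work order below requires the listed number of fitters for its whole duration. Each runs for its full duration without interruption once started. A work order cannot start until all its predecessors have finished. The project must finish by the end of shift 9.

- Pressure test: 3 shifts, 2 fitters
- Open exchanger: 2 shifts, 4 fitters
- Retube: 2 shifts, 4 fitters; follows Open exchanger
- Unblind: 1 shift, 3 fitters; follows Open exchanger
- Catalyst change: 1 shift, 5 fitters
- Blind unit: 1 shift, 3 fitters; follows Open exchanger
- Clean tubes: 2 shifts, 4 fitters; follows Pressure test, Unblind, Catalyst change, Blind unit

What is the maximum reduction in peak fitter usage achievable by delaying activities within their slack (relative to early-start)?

6

Early-start peak: s1:11  s2:6  s3:12  s4:8  s5:4  s6:0  s7:0  s8:0  s9:0 ⇒ 12.
Leveled (Pressure test@1, Open exchanger@1, Retube@3, Unblind@5, Catalyst change@6, Blind unit@5, Clean tubes@7): s1:6  s2:6  s3:6  s4:4  s5:6  s6:5  s7:4  s8:4  s9:0 ⇒ 6.
Reduction 12 − 6 = 6.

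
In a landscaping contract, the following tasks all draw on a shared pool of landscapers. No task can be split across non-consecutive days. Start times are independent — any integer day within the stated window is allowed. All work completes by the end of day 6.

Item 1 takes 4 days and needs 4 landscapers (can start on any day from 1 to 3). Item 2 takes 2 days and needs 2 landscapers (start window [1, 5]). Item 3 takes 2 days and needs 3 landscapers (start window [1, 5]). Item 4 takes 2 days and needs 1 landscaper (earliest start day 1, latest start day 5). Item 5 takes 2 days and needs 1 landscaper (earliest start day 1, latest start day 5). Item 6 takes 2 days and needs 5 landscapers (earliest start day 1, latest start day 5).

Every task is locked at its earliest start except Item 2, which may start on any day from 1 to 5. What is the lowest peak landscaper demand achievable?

Item 2@1: d1:16  d2:16  d3:4  d4:4  d5:0  d6:0 → peak 16
Item 2@2: d1:14  d2:16  d3:6  d4:4  d5:0  d6:0 → peak 16
Item 2@3: d1:14  d2:14  d3:6  d4:6  d5:0  d6:0 → peak 14
Item 2@4: d1:14  d2:14  d3:4  d4:6  d5:2  d6:0 → peak 14
Item 2@5: d1:14  d2:14  d3:4  d4:4  d5:2  d6:2 → peak 14
Best is Item 2@3, peak 14.

14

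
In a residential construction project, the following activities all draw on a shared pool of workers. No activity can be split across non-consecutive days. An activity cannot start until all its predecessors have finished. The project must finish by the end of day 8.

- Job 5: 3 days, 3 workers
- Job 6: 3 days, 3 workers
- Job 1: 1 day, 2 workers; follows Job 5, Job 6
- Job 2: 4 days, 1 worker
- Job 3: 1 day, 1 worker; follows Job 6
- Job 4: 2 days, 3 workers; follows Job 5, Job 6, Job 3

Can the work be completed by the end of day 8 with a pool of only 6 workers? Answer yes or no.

yes

Schedule Job 5@4, Job 6@1, Job 1@7, Job 2@1, Job 3@4, Job 4@7: d1:4  d2:4  d3:4  d4:5  d5:3  d6:3  d7:5  d8:3 — peak 5 ≤ 6.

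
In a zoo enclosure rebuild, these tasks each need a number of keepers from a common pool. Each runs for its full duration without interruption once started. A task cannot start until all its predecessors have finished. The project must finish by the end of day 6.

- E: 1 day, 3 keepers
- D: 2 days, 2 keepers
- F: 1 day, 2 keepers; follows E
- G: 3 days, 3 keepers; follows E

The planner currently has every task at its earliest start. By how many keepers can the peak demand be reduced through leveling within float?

Early-start peak: d1:5  d2:7  d3:3  d4:3  d5:0  d6:0 ⇒ 7.
Leveled (E@1, D@2, F@2, G@4): d1:3  d2:4  d3:2  d4:3  d5:3  d6:3 ⇒ 4.
Reduction 7 − 4 = 3.

3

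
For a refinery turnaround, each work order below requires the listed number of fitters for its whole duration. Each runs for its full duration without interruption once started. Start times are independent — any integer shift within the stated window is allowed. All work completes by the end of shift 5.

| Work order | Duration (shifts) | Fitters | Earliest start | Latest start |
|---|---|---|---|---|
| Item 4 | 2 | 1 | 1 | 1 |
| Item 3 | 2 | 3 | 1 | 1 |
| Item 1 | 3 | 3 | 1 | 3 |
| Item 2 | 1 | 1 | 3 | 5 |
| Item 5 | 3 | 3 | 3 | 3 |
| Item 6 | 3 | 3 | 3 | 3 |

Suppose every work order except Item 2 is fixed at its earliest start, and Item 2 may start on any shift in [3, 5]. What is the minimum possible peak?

Item 2@3: s1:7  s2:7  s3:10  s4:6  s5:6 → peak 10
Item 2@4: s1:7  s2:7  s3:9  s4:7  s5:6 → peak 9
Item 2@5: s1:7  s2:7  s3:9  s4:6  s5:7 → peak 9
Best is Item 2@4, peak 9.

9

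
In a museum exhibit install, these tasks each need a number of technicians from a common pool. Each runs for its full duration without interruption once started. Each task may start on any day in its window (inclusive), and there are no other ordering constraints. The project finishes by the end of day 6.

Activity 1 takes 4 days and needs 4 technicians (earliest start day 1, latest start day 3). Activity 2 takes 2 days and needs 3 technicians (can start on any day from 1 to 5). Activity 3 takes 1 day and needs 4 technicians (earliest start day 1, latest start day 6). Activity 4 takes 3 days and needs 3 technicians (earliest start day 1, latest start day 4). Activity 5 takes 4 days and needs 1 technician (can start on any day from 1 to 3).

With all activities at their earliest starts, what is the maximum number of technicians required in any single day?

15

Early-start schedule: Activity 1@1, Activity 2@1, Activity 3@1, Activity 4@1, Activity 5@1.
Load per day: day 1: 15, day 2: 11, day 3: 8, day 4: 5, day 5: 0, day 6: 0.
Peak is 15.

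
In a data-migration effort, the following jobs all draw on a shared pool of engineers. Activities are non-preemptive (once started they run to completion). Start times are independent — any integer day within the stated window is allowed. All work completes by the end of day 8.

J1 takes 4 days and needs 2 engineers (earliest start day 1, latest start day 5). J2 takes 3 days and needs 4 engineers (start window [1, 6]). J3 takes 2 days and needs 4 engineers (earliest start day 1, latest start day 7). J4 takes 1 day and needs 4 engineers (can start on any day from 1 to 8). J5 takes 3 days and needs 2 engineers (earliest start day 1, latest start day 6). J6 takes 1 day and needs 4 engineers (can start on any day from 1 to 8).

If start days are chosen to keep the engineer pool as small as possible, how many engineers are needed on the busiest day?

6

Early-start (J1@1, J2@1, J3@1, J4@1, J5@1, J6@1) gives peak 20: d1:20  d2:12  d3:8  d4:2  d5:0  d6:0  d7:0  d8:0.
Shift J3→4, J4→6, J5→5, J6→7.
Schedule J1@1, J2@1, J3@4, J4@6, J5@5, J6@7: d1:6  d2:6  d3:6  d4:6  d5:6  d6:6  d7:6  d8:0 — peak 6.
Total engineer-days = 42 over 8 days ⇒ peak ≥ ⌈42/8⌉ = 6, so 6 is optimal.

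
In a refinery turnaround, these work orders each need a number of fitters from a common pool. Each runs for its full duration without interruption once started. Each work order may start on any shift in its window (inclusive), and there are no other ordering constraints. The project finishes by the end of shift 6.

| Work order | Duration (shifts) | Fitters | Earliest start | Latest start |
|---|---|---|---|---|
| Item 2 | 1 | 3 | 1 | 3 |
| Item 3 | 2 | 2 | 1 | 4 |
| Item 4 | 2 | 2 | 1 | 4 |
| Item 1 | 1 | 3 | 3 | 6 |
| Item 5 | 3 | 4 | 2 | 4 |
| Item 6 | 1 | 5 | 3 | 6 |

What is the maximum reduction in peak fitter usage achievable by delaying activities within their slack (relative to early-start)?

Early-start peak: s1:7  s2:8  s3:12  s4:4  s5:0  s6:0 ⇒ 12.
Leveled (Item 2@1, Item 3@1, Item 4@3, Item 1@5, Item 5@2, Item 6@6): s1:5  s2:6  s3:6  s4:6  s5:3  s6:5 ⇒ 6.
Reduction 12 − 6 = 6.

6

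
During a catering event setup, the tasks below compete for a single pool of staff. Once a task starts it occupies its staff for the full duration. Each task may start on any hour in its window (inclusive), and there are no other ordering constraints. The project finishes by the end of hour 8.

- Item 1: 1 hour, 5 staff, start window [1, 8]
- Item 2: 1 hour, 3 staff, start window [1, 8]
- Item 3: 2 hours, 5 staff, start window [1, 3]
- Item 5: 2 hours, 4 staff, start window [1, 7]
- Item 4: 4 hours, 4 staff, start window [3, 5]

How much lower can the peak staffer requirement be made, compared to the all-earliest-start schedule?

Early-start peak: h1:17  h2:9  h3:4  h4:4  h5:4  h6:4  h7:0  h8:0 ⇒ 17.
Leveled (Item 1@1, Item 2@1, Item 3@2, Item 5@4, Item 4@4): h1:8  h2:5  h3:5  h4:8  h5:8  h6:4  h7:4  h8:0 ⇒ 8.
Reduction 17 − 8 = 9.

9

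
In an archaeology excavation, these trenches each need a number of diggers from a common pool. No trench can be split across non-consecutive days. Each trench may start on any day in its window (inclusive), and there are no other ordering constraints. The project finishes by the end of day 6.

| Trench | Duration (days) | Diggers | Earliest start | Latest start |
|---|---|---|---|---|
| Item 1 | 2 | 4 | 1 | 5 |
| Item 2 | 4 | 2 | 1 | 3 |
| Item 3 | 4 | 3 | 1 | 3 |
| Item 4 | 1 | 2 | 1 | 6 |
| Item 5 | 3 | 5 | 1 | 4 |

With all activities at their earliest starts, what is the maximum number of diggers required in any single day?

16

Early-start schedule: Item 1@1, Item 2@1, Item 3@1, Item 4@1, Item 5@1.
Load per day: day 1: 16, day 2: 14, day 3: 10, day 4: 5, day 5: 0, day 6: 0.
Peak is 16.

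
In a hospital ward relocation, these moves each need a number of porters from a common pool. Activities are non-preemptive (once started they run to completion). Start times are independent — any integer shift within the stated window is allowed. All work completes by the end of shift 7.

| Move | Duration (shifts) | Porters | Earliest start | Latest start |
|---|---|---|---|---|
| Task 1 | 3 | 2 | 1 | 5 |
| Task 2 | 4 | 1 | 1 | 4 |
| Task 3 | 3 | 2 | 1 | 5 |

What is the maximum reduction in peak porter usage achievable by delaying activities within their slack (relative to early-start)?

2

Early-start peak: s1:5  s2:5  s3:5  s4:1  s5:0  s6:0  s7:0 ⇒ 5.
Leveled (Task 1@1, Task 2@1, Task 3@4): s1:3  s2:3  s3:3  s4:3  s5:2  s6:2  s7:0 ⇒ 3.
Reduction 5 − 3 = 2.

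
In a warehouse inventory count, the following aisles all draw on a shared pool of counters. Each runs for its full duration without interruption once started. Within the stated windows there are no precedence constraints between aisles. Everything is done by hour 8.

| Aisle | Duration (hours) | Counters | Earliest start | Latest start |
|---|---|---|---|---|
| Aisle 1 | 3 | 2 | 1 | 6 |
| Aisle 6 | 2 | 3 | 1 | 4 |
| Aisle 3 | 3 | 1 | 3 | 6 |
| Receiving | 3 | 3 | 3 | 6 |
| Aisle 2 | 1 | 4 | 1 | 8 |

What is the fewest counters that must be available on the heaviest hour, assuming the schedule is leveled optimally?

5

Early-start (Aisle 1@1, Aisle 6@1, Aisle 3@3, Receiving@3, Aisle 2@1) gives peak 9: h1:9  h2:5  h3:6  h4:4  h5:4  h6:0  h7:0  h8:0.
Shift Receiving→4, Aisle 2→7.
Schedule Aisle 1@1, Aisle 6@1, Aisle 3@3, Receiving@4, Aisle 2@7: h1:5  h2:5  h3:3  h4:4  h5:4  h6:3  h7:4  h8:0 — peak 5.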